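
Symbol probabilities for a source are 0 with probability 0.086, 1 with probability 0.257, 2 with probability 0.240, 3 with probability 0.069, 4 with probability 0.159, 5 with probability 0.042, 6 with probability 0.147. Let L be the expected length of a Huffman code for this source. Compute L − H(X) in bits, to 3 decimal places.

Entropy H = −Σ p log₂ p ≈ 2.5890 bits.
Huffman merges: 21/500+69/1000→111/1000; 43/500+111/1000→197/1000; 147/1000+159/1000→153/500; 197/1000+6/25→437/1000; 257/1000+153/500→563/1000; 437/1000+563/1000→1. L = 1307/500 ≈ 2.6140.
L − H = 2.6140 − 2.5890 = 0.025 bits.

0.025 bits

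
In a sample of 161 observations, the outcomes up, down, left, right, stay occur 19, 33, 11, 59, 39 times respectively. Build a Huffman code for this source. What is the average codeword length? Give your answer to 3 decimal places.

2.186 bits/symbol

Probabilities are the counts divided by 161.
Repeatedly combine the two least-probable nodes; the expected code length is the sum of the merged weights.
merge 11/161 + 19/161 → 30/161
merge 30/161 + 33/161 → 9/23
merge 39/161 + 59/161 → 14/23
merge 9/23 + 14/23 → 1
L = 30/161 + 9/23 + 14/23 + 1 = 352/161 ≈ 2.186 bits/symbol.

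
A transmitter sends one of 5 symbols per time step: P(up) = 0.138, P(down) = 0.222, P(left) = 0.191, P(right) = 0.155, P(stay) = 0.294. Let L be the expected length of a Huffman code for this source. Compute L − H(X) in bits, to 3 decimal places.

0.024 bits

Entropy H = −Σ p log₂ p ≈ 2.2687 bits.
Huffman merges: 69/500+31/200→293/1000; 191/1000+111/500→413/1000; 293/1000+147/500→587/1000; 413/1000+587/1000→1. L = 2293/1000 ≈ 2.2930.
L − H = 2.2930 − 2.2687 = 0.024 bits.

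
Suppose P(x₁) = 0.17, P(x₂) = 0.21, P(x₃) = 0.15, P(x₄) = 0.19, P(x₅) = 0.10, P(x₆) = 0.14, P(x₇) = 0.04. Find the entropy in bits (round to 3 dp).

2.688 bits

H = −Σ pᵢ log₂ pᵢ.
−0.17·log₂(0.17) = 0.4346
−0.21·log₂(0.21) = 0.4728
−0.15·log₂(0.15) = 0.4105
−0.19·log₂(0.19) = 0.4552
−0.10·log₂(0.10) = 0.3322
−0.14·log₂(0.14) = 0.3971
−0.04·log₂(0.04) = 0.1858
Sum ≈ 2.6882 → 2.688 bits.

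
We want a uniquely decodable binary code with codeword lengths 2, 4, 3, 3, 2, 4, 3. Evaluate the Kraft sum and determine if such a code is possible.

With common denominator 2^4 = 16: Σ 2^(−ℓᵢ) = 4/16 + 1/16 + 2/16 + 2/16 + 4/16 + 1/16 + 2/16 = 16/16 = 1.
Kraft's inequality requires Σ ≤ 1; here Σ = 1 ≤ 1, so such a prefix code exists.

1; yes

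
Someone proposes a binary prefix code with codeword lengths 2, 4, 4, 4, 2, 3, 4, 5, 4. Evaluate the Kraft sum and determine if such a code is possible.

With common denominator 2^5 = 32: Σ 2^(−ℓᵢ) = 8/32 + 2/32 + 2/32 + 2/32 + 8/32 + 4/32 + 2/32 + 1/32 + 2/32 = 31/32 = 0.96875.
Kraft's inequality requires Σ ≤ 1; here Σ = 0.96875 ≤ 1, so such a prefix code exists.

0.96875; yes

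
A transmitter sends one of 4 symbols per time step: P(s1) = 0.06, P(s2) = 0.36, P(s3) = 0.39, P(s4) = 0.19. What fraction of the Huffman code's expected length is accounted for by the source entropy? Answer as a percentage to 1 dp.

94.6%

Entropy H = −Σ p log₂ p ≈ 1.7592 bits.
Huffman merges: 3/50+19/100→1/4; 1/4+9/25→61/100; 39/100+61/100→1. L = 93/50 ≈ 1.8600.
Efficiency = H/L = 1.7592/1.8600 = 94.6%.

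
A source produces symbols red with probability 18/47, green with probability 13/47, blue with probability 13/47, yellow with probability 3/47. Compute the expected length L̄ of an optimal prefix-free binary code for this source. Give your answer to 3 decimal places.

1.957 bits/symbol

Repeatedly combine the two least-probable nodes; the expected code length is the sum of the merged weights.
merge 3/47 + 13/47 → 16/47
merge 13/47 + 16/47 → 29/47
merge 18/47 + 29/47 → 1
L = 16/47 + 29/47 + 1 = 92/47 ≈ 1.957 bits/symbol.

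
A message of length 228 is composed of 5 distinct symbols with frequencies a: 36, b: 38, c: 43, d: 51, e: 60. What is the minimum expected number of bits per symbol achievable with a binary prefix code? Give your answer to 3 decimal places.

2.325 bits/symbol

Probabilities are the counts divided by 228.
Repeatedly combine the two least-probable nodes; the expected code length is the sum of the merged weights.
merge 3/19 + 1/6 → 37/114
merge 43/228 + 17/76 → 47/114
merge 5/19 + 37/114 → 67/114
merge 47/114 + 67/114 → 1
L = 37/114 + 47/114 + 67/114 + 1 = 265/114 ≈ 2.325 bits/symbol.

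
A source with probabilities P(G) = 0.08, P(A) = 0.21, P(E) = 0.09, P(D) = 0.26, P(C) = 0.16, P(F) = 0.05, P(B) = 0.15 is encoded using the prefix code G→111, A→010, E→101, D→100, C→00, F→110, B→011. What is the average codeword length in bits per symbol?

L̄ = Σ pᵢ·ℓᵢ = 0.08·3 + 0.21·3 + 0.09·3 + 0.26·3 + 0.16·2 + 0.05·3 + 0.15·3 = 2.84 bits/symbol.

2.84 bits/symbol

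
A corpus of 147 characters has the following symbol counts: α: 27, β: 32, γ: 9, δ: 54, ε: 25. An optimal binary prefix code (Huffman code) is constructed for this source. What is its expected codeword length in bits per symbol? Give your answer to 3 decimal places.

Probabilities are the counts divided by 147.
Repeatedly combine the two least-probable nodes; the expected code length is the sum of the merged weights.
merge 3/49 + 25/147 → 34/147
merge 9/49 + 32/147 → 59/147
merge 34/147 + 18/49 → 88/147
merge 59/147 + 88/147 → 1
L = 34/147 + 59/147 + 88/147 + 1 = 328/147 ≈ 2.231 bits/symbol.

2.231 bits/symbol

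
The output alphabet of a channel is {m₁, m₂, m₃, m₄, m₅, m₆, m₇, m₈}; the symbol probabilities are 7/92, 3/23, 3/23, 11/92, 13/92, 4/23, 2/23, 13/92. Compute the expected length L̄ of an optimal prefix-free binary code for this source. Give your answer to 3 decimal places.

2.989 bits/symbol

Repeatedly combine the two least-probable nodes; the expected code length is the sum of the merged weights.
merge 7/92 + 2/23 → 15/92
merge 11/92 + 3/23 → 1/4
merge 3/23 + 13/92 → 25/92
merge 13/92 + 15/92 → 7/23
merge 4/23 + 1/4 → 39/92
merge 25/92 + 7/23 → 53/92
merge 39/92 + 53/92 → 1
L = 15/92 + 1/4 + 25/92 + 7/23 + 39/92 + 53/92 + 1 = 275/92 ≈ 2.989 bits/symbol.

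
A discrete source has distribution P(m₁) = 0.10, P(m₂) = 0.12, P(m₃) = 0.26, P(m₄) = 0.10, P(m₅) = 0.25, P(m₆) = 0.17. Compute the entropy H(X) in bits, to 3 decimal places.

2.471 bits

H = −Σ pᵢ log₂ pᵢ.
−0.10·log₂(0.10) = 0.3322
−0.12·log₂(0.12) = 0.3671
−0.26·log₂(0.26) = 0.5053
−0.10·log₂(0.10) = 0.3322
−0.25·log₂(0.25) = 0.5000
−0.17·log₂(0.17) = 0.4346
Sum ≈ 2.4713 → 2.471 bits.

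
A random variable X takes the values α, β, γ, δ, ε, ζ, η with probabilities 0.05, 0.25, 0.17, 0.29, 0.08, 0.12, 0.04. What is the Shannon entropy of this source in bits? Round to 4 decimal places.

H = −Σ pᵢ log₂ pᵢ.
−0.05·log₂(0.05) = 0.2161
−0.25·log₂(0.25) = 0.5000
−0.17·log₂(0.17) = 0.4346
−0.29·log₂(0.29) = 0.5179
−0.08·log₂(0.08) = 0.2915
−0.12·log₂(0.12) = 0.3671
−0.04·log₂(0.04) = 0.1858
Sum ≈ 2.5129 → 2.5129 bits.

2.5129 bits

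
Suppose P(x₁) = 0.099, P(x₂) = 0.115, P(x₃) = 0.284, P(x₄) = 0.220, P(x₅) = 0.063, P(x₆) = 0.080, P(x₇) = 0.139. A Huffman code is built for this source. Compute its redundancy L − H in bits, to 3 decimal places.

Entropy H = −Σ p log₂ p ≈ 2.6240 bits.
Huffman merges: 63/1000+2/25→143/1000; 99/1000+23/200→107/500; 139/1000+143/1000→141/500; 107/500+11/50→217/500; 141/500+71/250→283/500; 217/500+283/500→1. L = 2639/1000 ≈ 2.6390.
L − H = 2.6390 − 2.6240 = 0.015 bits.

0.015 bits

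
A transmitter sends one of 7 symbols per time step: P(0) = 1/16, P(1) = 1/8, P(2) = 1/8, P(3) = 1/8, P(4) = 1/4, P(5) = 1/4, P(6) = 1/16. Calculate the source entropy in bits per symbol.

Each probability is a power of 1/2, so log₂(1/p) is an integer.
H = Σ p·log₂(1/p) = 1/16·4 + 1/8·3 + 1/8·3 + 1/8·3 + 1/4·2 + 1/4·2 + 1/16·4 = 2.625 bits.

2.625 bits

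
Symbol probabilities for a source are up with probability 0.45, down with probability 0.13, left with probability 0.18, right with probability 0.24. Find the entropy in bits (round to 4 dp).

1.8405 bits

H = −Σ pᵢ log₂ pᵢ.
−0.45·log₂(0.45) = 0.5184
−0.13·log₂(0.13) = 0.3826
−0.18·log₂(0.18) = 0.4453
−0.24·log₂(0.24) = 0.4941
Sum ≈ 1.8405 → 1.8405 bits.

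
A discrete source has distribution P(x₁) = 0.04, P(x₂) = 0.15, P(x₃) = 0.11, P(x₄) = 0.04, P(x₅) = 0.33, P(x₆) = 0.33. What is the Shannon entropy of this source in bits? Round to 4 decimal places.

H = −Σ pᵢ log₂ pᵢ.
−0.04·log₂(0.04) = 0.1858
−0.15·log₂(0.15) = 0.4105
−0.11·log₂(0.11) = 0.3503
−0.04·log₂(0.04) = 0.1858
−0.33·log₂(0.33) = 0.5278
−0.33·log₂(0.33) = 0.5278
Sum ≈ 2.1880 → 2.1880 bits.

2.1880 bits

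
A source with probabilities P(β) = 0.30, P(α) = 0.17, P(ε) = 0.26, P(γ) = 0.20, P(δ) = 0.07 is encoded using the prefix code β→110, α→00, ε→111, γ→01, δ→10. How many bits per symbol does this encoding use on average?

2.56 bits/symbol

L̄ = Σ pᵢ·ℓᵢ = 0.30·3 + 0.17·2 + 0.26·3 + 0.20·2 + 0.07·2 = 2.56 bits/symbol.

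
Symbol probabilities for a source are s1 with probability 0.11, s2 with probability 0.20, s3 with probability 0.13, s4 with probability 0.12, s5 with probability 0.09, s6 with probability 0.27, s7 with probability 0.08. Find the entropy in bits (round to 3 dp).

2.679 bits

H = −Σ pᵢ log₂ pᵢ.
−0.11·log₂(0.11) = 0.3503
−0.20·log₂(0.20) = 0.4644
−0.13·log₂(0.13) = 0.3826
−0.12·log₂(0.12) = 0.3671
−0.09·log₂(0.09) = 0.3127
−0.27·log₂(0.27) = 0.5100
−0.08·log₂(0.08) = 0.2915
Sum ≈ 2.6786 → 2.679 bits.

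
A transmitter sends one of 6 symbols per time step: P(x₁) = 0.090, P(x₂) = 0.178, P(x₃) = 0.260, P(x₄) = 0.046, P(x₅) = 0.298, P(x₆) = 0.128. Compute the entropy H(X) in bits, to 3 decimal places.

H = −Σ pᵢ log₂ pᵢ.
−0.090·log₂(0.090) = 0.3127
−0.178·log₂(0.178) = 0.4432
−0.260·log₂(0.260) = 0.5053
−0.046·log₂(0.046) = 0.2043
−0.298·log₂(0.298) = 0.5205
−0.128·log₂(0.128) = 0.3796
Sum ≈ 2.3656 → 2.366 bits.

2.366 bits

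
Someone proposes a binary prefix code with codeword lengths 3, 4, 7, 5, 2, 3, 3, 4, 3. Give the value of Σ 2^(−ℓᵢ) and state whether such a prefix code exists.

0.9140625; yes

With common denominator 2^7 = 128: Σ 2^(−ℓᵢ) = 16/128 + 8/128 + 1/128 + 4/128 + 32/128 + 16/128 + 16/128 + 8/128 + 16/128 = 117/128 = 0.9140625.
Kraft's inequality requires Σ ≤ 1; here Σ = 0.9140625 ≤ 1, so such a prefix code exists.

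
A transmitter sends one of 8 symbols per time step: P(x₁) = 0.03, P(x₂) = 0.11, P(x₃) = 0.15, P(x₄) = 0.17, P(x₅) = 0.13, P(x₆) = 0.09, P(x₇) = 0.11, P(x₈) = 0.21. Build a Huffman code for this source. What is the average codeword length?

Repeatedly combine the two least-probable nodes; the expected code length is the sum of the merged weights.
merge 3/100 + 9/100 → 3/25
merge 11/100 + 11/100 → 11/50
merge 3/25 + 13/100 → 1/4
merge 3/20 + 17/100 → 8/25
merge 21/100 + 11/50 → 43/100
merge 1/4 + 8/25 → 57/100
merge 43/100 + 57/100 → 1
L = 3/25 + 11/50 + 1/4 + 8/25 + 43/100 + 57/100 + 1 = 291/100 = 2.91 bits/symbol.

2.91 bits/symbol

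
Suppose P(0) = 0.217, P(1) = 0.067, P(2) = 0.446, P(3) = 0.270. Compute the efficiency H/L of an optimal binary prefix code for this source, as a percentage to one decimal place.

96.3%

Entropy H = −Σ p log₂ p ≈ 1.7692 bits.
Huffman merges: 67/1000+217/1000→71/250; 27/100+71/250→277/500; 223/500+277/500→1. L = 919/500 ≈ 1.8380.
Efficiency = H/L = 1.7692/1.8380 = 96.3%.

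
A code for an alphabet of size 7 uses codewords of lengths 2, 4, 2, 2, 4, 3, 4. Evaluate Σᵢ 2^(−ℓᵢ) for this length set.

With common denominator 2^4 = 16: Σ 2^(−ℓᵢ) = 4/16 + 1/16 + 4/16 + 4/16 + 1/16 + 2/16 + 1/16 = 17/16 = 1.0625.

1.0625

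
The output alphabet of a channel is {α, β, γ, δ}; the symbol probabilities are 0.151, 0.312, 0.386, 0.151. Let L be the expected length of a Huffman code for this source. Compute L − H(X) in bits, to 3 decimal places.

Entropy H = −Σ p log₂ p ≈ 1.8781 bits.
Huffman merges: 151/1000+151/1000→151/500; 151/500+39/125→307/500; 193/500+307/500→1. L = 479/250 ≈ 1.9160.
L − H = 1.9160 − 1.8781 = 0.038 bits.

0.038 bits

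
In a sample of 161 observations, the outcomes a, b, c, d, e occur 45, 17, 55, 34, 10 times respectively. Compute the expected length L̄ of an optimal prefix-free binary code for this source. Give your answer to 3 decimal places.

Probabilities are the counts divided by 161.
Repeatedly combine the two least-probable nodes; the expected code length is the sum of the merged weights.
merge 10/161 + 17/161 → 27/161
merge 27/161 + 34/161 → 61/161
merge 45/161 + 55/161 → 100/161
merge 61/161 + 100/161 → 1
L = 27/161 + 61/161 + 100/161 + 1 = 349/161 ≈ 2.168 bits/symbol.

2.168 bits/symbol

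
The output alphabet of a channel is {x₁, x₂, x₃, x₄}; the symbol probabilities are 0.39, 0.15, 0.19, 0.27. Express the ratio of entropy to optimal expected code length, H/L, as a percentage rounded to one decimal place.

97.7%

Entropy H = −Σ p log₂ p ≈ 1.9056 bits.
Huffman merges: 3/20+19/100→17/50; 27/100+17/50→61/100; 39/100+61/100→1. L = 39/20 ≈ 1.9500.
Efficiency = H/L = 1.9056/1.9500 = 97.7%.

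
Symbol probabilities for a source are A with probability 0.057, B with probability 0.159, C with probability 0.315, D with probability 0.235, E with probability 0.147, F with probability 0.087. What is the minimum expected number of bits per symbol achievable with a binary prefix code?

2.435 bits/symbol

Repeatedly combine the two least-probable nodes; the expected code length is the sum of the merged weights.
merge 57/1000 + 87/1000 → 18/125
merge 18/125 + 147/1000 → 291/1000
merge 159/1000 + 47/200 → 197/500
merge 291/1000 + 63/200 → 303/500
merge 197/500 + 303/500 → 1
L = 18/125 + 291/1000 + 197/500 + 303/500 + 1 = 487/200 = 2.435 bits/symbol.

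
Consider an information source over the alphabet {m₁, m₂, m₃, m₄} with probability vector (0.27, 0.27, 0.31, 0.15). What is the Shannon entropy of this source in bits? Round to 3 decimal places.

H = −Σ pᵢ log₂ pᵢ.
−0.27·log₂(0.27) = 0.5100
−0.27·log₂(0.27) = 0.5100
−0.31·log₂(0.31) = 0.5238
−0.15·log₂(0.15) = 0.4105
Sum ≈ 1.9544 → 1.954 bits.

1.954 bits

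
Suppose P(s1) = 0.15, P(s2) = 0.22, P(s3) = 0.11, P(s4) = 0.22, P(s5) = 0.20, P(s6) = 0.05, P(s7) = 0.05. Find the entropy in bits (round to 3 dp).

H = −Σ pᵢ log₂ pᵢ.
−0.15·log₂(0.15) = 0.4105
−0.22·log₂(0.22) = 0.4806
−0.11·log₂(0.11) = 0.3503
−0.22·log₂(0.22) = 0.4806
−0.20·log₂(0.20) = 0.4644
−0.05·log₂(0.05) = 0.2161
−0.05·log₂(0.05) = 0.2161
Sum ≈ 2.6186 → 2.619 bits.

2.619 bits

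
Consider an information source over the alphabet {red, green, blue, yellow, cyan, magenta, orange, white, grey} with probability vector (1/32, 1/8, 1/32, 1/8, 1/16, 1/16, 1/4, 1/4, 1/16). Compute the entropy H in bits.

Each probability is a power of 1/2, so log₂(1/p) is an integer.
H = Σ p·log₂(1/p) = 1/32·5 + 1/8·3 + 1/32·5 + 1/8·3 + 1/16·4 + 1/16·4 + 1/4·2 + 1/4·2 + 1/16·4 = 2.8125 bits.

2.8125 bits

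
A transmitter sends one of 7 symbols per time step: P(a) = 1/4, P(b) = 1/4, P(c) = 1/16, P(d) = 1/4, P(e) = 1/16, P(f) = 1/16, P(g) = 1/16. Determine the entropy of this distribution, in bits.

2.5 bits

Each probability is a power of 1/2, so log₂(1/p) is an integer.
H = Σ p·log₂(1/p) = 1/4·2 + 1/4·2 + 1/16·4 + 1/4·2 + 1/16·4 + 1/16·4 + 1/16·4 = 2.5 bits.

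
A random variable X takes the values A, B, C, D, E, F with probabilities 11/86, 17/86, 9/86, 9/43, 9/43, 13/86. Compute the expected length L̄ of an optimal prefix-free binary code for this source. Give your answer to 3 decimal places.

Repeatedly combine the two least-probable nodes; the expected code length is the sum of the merged weights.
merge 9/86 + 11/86 → 10/43
merge 13/86 + 17/86 → 15/43
merge 9/43 + 9/43 → 18/43
merge 10/43 + 15/43 → 25/43
merge 18/43 + 25/43 → 1
L = 10/43 + 15/43 + 18/43 + 25/43 + 1 = 111/43 ≈ 2.581 bits/symbol.

2.581 bits/symbol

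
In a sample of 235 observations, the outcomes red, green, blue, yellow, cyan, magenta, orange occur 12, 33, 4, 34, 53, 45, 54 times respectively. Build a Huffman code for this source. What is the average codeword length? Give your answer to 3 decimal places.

Probabilities are the counts divided by 235.
Repeatedly combine the two least-probable nodes; the expected code length is the sum of the merged weights.
merge 4/235 + 12/235 → 16/235
merge 16/235 + 33/235 → 49/235
merge 34/235 + 9/47 → 79/235
merge 49/235 + 53/235 → 102/235
merge 54/235 + 79/235 → 133/235
merge 102/235 + 133/235 → 1
L = 16/235 + 49/235 + 79/235 + 102/235 + 133/235 + 1 = 614/235 ≈ 2.613 bits/symbol.

2.613 bits/symbol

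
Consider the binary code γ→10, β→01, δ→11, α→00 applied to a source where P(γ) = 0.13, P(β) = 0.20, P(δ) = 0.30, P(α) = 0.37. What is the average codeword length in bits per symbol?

2 bits/symbol

L̄ = Σ pᵢ·ℓᵢ = 0.13·2 + 0.20·2 + 0.30·2 + 0.37·2 = 2 bits/symbol.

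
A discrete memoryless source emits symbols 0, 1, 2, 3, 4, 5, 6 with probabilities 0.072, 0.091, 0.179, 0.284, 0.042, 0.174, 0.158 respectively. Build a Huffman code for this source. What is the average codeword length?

2.651 bits/symbol

Repeatedly combine the two least-probable nodes; the expected code length is the sum of the merged weights.
merge 21/500 + 9/125 → 57/500
merge 91/1000 + 57/500 → 41/200
merge 79/500 + 87/500 → 83/250
merge 179/1000 + 41/200 → 48/125
merge 71/250 + 83/250 → 77/125
merge 48/125 + 77/125 → 1
L = 57/500 + 41/200 + 83/250 + 48/125 + 77/125 + 1 = 2651/1000 = 2.651 bits/symbol.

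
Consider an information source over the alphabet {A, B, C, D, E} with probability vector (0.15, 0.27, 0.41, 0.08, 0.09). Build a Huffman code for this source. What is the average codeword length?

2.08 bits/symbol

Repeatedly combine the two least-probable nodes; the expected code length is the sum of the merged weights.
merge 2/25 + 9/100 → 17/100
merge 3/20 + 17/100 → 8/25
merge 27/100 + 8/25 → 59/100
merge 41/100 + 59/100 → 1
L = 17/100 + 8/25 + 59/100 + 1 = 52/25 = 2.08 bits/symbol.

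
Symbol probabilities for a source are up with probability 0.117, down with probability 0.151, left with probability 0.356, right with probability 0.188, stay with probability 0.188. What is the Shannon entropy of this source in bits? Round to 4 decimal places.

2.2111 bits

H = −Σ pᵢ log₂ pᵢ.
−0.117·log₂(0.117) = 0.3622
−0.151·log₂(0.151) = 0.4118
−0.356·log₂(0.356) = 0.5305
−0.188·log₂(0.188) = 0.4533
−0.188·log₂(0.188) = 0.4533
Sum ≈ 2.2111 → 2.2111 bits.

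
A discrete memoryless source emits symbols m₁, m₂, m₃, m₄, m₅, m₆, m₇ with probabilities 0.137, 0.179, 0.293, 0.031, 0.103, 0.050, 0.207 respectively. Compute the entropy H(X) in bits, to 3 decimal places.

2.536 bits

H = −Σ pᵢ log₂ pᵢ.
−0.137·log₂(0.137) = 0.3929
−0.179·log₂(0.179) = 0.4443
−0.293·log₂(0.293) = 0.5189
−0.031·log₂(0.031) = 0.1554
−0.103·log₂(0.103) = 0.3378
−0.050·log₂(0.050) = 0.2161
−0.207·log₂(0.207) = 0.4704
Sum ≈ 2.5357 → 2.536 bits.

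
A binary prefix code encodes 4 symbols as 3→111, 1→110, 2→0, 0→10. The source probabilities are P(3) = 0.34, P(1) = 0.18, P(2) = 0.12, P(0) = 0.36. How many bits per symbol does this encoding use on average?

2.4 bits/symbol

L̄ = Σ pᵢ·ℓᵢ = 0.34·3 + 0.18·3 + 0.12·1 + 0.36·2 = 2.4 bits/symbol.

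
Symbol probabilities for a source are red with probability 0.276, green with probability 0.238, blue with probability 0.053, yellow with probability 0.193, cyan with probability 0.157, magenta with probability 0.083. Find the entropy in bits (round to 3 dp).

H = −Σ pᵢ log₂ pᵢ.
−0.276·log₂(0.276) = 0.5126
−0.238·log₂(0.238) = 0.4929
−0.053·log₂(0.053) = 0.2246
−0.193·log₂(0.193) = 0.4581
−0.157·log₂(0.157) = 0.4194
−0.083·log₂(0.083) = 0.2980
Sum ≈ 2.4056 → 2.406 bits.

2.406 bits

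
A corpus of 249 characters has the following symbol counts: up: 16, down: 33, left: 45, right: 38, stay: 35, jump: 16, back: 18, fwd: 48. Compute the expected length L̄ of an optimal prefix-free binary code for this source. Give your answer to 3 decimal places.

2.936 bits/symbol

Probabilities are the counts divided by 249.
Repeatedly combine the two least-probable nodes; the expected code length is the sum of the merged weights.
merge 16/249 + 16/249 → 32/249
merge 6/83 + 32/249 → 50/249
merge 11/83 + 35/249 → 68/249
merge 38/249 + 15/83 → 1/3
merge 16/83 + 50/249 → 98/249
merge 68/249 + 1/3 → 151/249
merge 98/249 + 151/249 → 1
L = 32/249 + 50/249 + 68/249 + 1/3 + 98/249 + 151/249 + 1 = 731/249 ≈ 2.936 bits/symbol.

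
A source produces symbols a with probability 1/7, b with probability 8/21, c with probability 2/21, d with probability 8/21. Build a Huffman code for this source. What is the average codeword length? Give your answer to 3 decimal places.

Repeatedly combine the two least-probable nodes; the expected code length is the sum of the merged weights.
merge 2/21 + 1/7 → 5/21
merge 5/21 + 8/21 → 13/21
merge 8/21 + 13/21 → 1
L = 5/21 + 13/21 + 1 = 13/7 ≈ 1.857 bits/symbol.

1.857 bits/symbol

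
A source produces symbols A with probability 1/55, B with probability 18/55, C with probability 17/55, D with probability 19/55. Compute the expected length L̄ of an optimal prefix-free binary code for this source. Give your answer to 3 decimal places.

1.982 bits/symbol

Repeatedly combine the two least-probable nodes; the expected code length is the sum of the merged weights.
merge 1/55 + 17/55 → 18/55
merge 18/55 + 18/55 → 36/55
merge 19/55 + 36/55 → 1
L = 18/55 + 36/55 + 1 = 109/55 ≈ 1.982 bits/symbol.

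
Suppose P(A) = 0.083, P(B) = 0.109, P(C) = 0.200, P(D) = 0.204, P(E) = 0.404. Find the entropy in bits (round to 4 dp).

2.1071 bits

H = −Σ pᵢ log₂ pᵢ.
−0.083·log₂(0.083) = 0.2980
−0.109·log₂(0.109) = 0.3485
−0.200·log₂(0.200) = 0.4644
−0.204·log₂(0.204) = 0.4678
−0.404·log₂(0.404) = 0.5283
Sum ≈ 2.1071 → 2.1071 bits.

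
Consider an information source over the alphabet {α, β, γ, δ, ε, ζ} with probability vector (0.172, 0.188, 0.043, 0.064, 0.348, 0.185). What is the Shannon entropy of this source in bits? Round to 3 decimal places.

2.319 bits

H = −Σ pᵢ log₂ pᵢ.
−0.172·log₂(0.172) = 0.4368
−0.188·log₂(0.188) = 0.4533
−0.043·log₂(0.043) = 0.1952
−0.064·log₂(0.064) = 0.2538
−0.348·log₂(0.348) = 0.5299
−0.185·log₂(0.185) = 0.4504
Sum ≈ 2.3194 → 2.319 bits.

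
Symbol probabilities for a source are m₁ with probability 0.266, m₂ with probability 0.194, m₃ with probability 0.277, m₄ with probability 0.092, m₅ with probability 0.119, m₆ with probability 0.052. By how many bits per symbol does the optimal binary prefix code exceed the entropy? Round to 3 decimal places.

0.023 bits

Entropy H = −Σ p log₂ p ≈ 2.3841 bits.
Huffman merges: 13/250+23/250→18/125; 119/1000+18/125→263/1000; 97/500+263/1000→457/1000; 133/500+277/1000→543/1000; 457/1000+543/1000→1. L = 2407/1000 ≈ 2.4070.
L − H = 2.4070 − 2.3841 = 0.023 bits.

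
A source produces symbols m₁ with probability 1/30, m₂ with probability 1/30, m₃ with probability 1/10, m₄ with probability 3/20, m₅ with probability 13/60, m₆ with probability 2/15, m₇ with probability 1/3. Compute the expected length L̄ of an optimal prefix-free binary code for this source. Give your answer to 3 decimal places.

2.517 bits/symbol

Repeatedly combine the two least-probable nodes; the expected code length is the sum of the merged weights.
merge 1/30 + 1/30 → 1/15
merge 1/15 + 1/10 → 1/6
merge 2/15 + 3/20 → 17/60
merge 1/6 + 13/60 → 23/60
merge 17/60 + 1/3 → 37/60
merge 23/60 + 37/60 → 1
L = 1/15 + 1/6 + 17/60 + 23/60 + 37/60 + 1 = 151/60 ≈ 2.517 bits/symbol.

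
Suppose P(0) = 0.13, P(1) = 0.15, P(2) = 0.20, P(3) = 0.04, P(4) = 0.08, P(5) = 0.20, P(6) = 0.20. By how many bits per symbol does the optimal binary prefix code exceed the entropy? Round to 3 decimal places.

0.056 bits

Entropy H = −Σ p log₂ p ≈ 2.6636 bits.
Huffman merges: 1/25+2/25→3/25; 3/25+13/100→1/4; 3/20+1/5→7/20; 1/5+1/5→2/5; 1/4+7/20→3/5; 2/5+3/5→1. L = 68/25 ≈ 2.7200.
L − H = 2.7200 − 2.6636 = 0.056 bits.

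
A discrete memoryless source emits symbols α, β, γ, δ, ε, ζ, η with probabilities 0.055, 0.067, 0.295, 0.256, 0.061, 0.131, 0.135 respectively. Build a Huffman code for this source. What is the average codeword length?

Repeatedly combine the two least-probable nodes; the expected code length is the sum of the merged weights.
merge 11/200 + 61/1000 → 29/250
merge 67/1000 + 29/250 → 183/1000
merge 131/1000 + 27/200 → 133/500
merge 183/1000 + 32/125 → 439/1000
merge 133/500 + 59/200 → 561/1000
merge 439/1000 + 561/1000 → 1
L = 29/250 + 183/1000 + 133/500 + 439/1000 + 561/1000 + 1 = 513/200 = 2.565 bits/symbol.

2.565 bits/symbol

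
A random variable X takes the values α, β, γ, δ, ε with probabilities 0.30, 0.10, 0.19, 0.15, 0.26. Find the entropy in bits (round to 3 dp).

2.224 bits

H = −Σ pᵢ log₂ pᵢ.
−0.30·log₂(0.30) = 0.5211
−0.10·log₂(0.10) = 0.3322
−0.19·log₂(0.19) = 0.4552
−0.15·log₂(0.15) = 0.4105
−0.26·log₂(0.26) = 0.5053
Sum ≈ 2.2243 → 2.224 bits.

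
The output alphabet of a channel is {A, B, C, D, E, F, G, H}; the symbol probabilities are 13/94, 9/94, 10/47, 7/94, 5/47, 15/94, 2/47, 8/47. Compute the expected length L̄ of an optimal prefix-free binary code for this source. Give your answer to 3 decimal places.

2.904 bits/symbol

Repeatedly combine the two least-probable nodes; the expected code length is the sum of the merged weights.
merge 2/47 + 7/94 → 11/94
merge 9/94 + 5/47 → 19/94
merge 11/94 + 13/94 → 12/47
merge 15/94 + 8/47 → 31/94
merge 19/94 + 10/47 → 39/94
merge 12/47 + 31/94 → 55/94
merge 39/94 + 55/94 → 1
L = 11/94 + 19/94 + 12/47 + 31/94 + 39/94 + 55/94 + 1 = 273/94 ≈ 2.904 bits/symbol.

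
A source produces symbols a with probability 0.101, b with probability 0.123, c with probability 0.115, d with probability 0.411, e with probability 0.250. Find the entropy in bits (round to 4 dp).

2.0920 bits

H = −Σ pᵢ log₂ pᵢ.
−0.101·log₂(0.101) = 0.3341
−0.123·log₂(0.123) = 0.3719
−0.115·log₂(0.115) = 0.3588
−0.411·log₂(0.411) = 0.5272
−0.250·log₂(0.250) = 0.5000
Sum ≈ 2.0920 → 2.0920 bits.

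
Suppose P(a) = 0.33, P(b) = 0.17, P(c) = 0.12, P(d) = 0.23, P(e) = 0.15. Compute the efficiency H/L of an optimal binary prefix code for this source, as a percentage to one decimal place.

Entropy H = −Σ p log₂ p ≈ 2.2277 bits.
Huffman merges: 3/25+3/20→27/100; 17/100+23/100→2/5; 27/100+33/100→3/5; 2/5+3/5→1. L = 227/100 ≈ 2.2700.
Efficiency = H/L = 2.2277/2.2700 = 98.1%.

98.1%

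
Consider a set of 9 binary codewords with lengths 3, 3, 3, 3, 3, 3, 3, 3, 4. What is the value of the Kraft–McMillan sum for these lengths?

1.0625

With common denominator 2^4 = 16: Σ 2^(−ℓᵢ) = 2/16 + 2/16 + 2/16 + 2/16 + 2/16 + 2/16 + 2/16 + 2/16 + 1/16 = 17/16 = 1.0625.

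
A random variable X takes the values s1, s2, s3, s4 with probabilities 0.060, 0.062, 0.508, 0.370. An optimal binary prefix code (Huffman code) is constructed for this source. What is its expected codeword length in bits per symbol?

1.614 bits/symbol

Repeatedly combine the two least-probable nodes; the expected code length is the sum of the merged weights.
merge 3/50 + 31/500 → 61/500
merge 61/500 + 37/100 → 123/250
merge 123/250 + 127/250 → 1
L = 61/500 + 123/250 + 1 = 807/500 = 1.614 bits/symbol.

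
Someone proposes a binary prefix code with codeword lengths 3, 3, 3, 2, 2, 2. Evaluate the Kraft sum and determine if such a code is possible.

With common denominator 2^3 = 8: Σ 2^(−ℓᵢ) = 1/8 + 1/8 + 1/8 + 2/8 + 2/8 + 2/8 = 9/8 = 1.125.
Kraft's inequality requires Σ ≤ 1; here Σ = 1.125 > 1, so no such prefix code exists.

1.125; no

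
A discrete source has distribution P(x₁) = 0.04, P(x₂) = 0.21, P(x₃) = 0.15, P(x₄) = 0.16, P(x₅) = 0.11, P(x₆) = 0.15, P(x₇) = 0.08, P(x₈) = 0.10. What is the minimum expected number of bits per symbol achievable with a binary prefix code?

Repeatedly combine the two least-probable nodes; the expected code length is the sum of the merged weights.
merge 1/25 + 2/25 → 3/25
merge 1/10 + 11/100 → 21/100
merge 3/25 + 3/20 → 27/100
merge 3/20 + 4/25 → 31/100
merge 21/100 + 21/100 → 21/50
merge 27/100 + 31/100 → 29/50
merge 21/50 + 29/50 → 1
L = 3/25 + 21/100 + 27/100 + 31/100 + 21/50 + 29/50 + 1 = 291/100 = 2.91 bits/symbol.

2.91 bits/symbol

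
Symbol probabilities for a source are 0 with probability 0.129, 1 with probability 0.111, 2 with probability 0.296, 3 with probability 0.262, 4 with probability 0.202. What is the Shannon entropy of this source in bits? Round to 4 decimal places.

2.2254 bits

H = −Σ pᵢ log₂ pᵢ.
−0.129·log₂(0.129) = 0.3811
−0.111·log₂(0.111) = 0.3520
−0.296·log₂(0.296) = 0.5199
−0.262·log₂(0.262) = 0.5063
−0.202·log₂(0.202) = 0.4661
Sum ≈ 2.2254 → 2.2254 bits.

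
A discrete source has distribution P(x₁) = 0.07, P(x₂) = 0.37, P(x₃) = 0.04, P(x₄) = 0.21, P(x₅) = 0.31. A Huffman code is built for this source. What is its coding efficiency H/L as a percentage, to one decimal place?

96.2%

Entropy H = −Σ p log₂ p ≈ 1.9817 bits.
Huffman merges: 1/25+7/100→11/100; 11/100+21/100→8/25; 31/100+8/25→63/100; 37/100+63/100→1. L = 103/50 ≈ 2.0600.
Efficiency = H/L = 1.9817/2.0600 = 96.2%.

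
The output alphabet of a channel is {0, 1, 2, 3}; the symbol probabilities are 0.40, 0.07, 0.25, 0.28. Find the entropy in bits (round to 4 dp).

H = −Σ pᵢ log₂ pᵢ.
−0.40·log₂(0.40) = 0.5288
−0.07·log₂(0.07) = 0.2686
−0.25·log₂(0.25) = 0.5000
−0.28·log₂(0.28) = 0.5142
Sum ≈ 1.8115 → 1.8115 bits.

1.8115 bits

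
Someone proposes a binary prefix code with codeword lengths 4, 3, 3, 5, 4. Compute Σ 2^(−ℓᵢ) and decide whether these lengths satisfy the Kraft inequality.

0.40625; yes

With common denominator 2^5 = 32: Σ 2^(−ℓᵢ) = 2/32 + 4/32 + 4/32 + 1/32 + 2/32 = 13/32 = 0.40625.
Kraft's inequality requires Σ ≤ 1; here Σ = 0.40625 ≤ 1, so such a prefix code exists.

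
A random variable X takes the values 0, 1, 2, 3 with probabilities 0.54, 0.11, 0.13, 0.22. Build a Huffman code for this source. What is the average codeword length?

Repeatedly combine the two least-probable nodes; the expected code length is the sum of the merged weights.
merge 11/100 + 13/100 → 6/25
merge 11/50 + 6/25 → 23/50
merge 23/50 + 27/50 → 1
L = 6/25 + 23/50 + 1 = 17/10 = 1.7 bits/symbol.

1.7 bits/symbol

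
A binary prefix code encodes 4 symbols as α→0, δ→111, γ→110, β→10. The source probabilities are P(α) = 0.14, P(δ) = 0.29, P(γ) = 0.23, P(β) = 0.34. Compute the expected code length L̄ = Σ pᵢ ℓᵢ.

2.38 bits/symbol

L̄ = Σ pᵢ·ℓᵢ = 0.14·1 + 0.29·3 + 0.23·3 + 0.34·2 = 2.38 bits/symbol.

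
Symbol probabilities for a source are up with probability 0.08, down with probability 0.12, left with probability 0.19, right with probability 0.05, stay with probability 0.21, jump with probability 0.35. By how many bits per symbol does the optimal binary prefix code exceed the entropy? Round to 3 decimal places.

Entropy H = −Σ p log₂ p ≈ 2.3328 bits.
Huffman merges: 1/20+2/25→13/100; 3/25+13/100→1/4; 19/100+21/100→2/5; 1/4+7/20→3/5; 2/5+3/5→1. L = 119/50 ≈ 2.3800.
L − H = 2.3800 − 2.3328 = 0.047 bits.

0.047 bits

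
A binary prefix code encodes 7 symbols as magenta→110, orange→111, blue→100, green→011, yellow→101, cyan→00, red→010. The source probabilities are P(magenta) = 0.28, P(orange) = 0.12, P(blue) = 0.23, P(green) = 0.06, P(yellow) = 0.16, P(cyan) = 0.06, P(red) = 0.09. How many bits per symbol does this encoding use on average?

L̄ = Σ pᵢ·ℓᵢ = 0.28·3 + 0.12·3 + 0.23·3 + 0.06·3 + 0.16·3 + 0.06·2 + 0.09·3 = 2.94 bits/symbol.

2.94 bits/symbol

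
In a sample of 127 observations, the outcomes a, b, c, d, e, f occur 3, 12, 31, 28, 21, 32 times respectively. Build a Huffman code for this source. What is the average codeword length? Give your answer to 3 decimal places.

Probabilities are the counts divided by 127.
Repeatedly combine the two least-probable nodes; the expected code length is the sum of the merged weights.
merge 3/127 + 12/127 → 15/127
merge 15/127 + 21/127 → 36/127
merge 28/127 + 31/127 → 59/127
merge 32/127 + 36/127 → 68/127
merge 59/127 + 68/127 → 1
L = 15/127 + 36/127 + 59/127 + 68/127 + 1 = 305/127 ≈ 2.402 bits/symbol.

2.402 bits/symbol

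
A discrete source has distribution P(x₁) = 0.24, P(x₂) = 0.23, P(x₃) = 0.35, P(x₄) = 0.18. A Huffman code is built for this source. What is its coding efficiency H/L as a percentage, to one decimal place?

97.9%

Entropy H = −Σ p log₂ p ≈ 1.9572 bits.
Huffman merges: 9/50+23/100→41/100; 6/25+7/20→59/100; 41/100+59/100→1. L = 2 ≈ 2.0000.
Efficiency = H/L = 1.9572/2.0000 = 97.9%.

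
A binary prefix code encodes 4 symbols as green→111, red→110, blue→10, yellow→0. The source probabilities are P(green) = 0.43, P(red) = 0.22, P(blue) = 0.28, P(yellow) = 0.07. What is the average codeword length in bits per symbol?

2.58 bits/symbol

L̄ = Σ pᵢ·ℓᵢ = 0.43·3 + 0.22·3 + 0.28·2 + 0.07·1 = 2.58 bits/symbol.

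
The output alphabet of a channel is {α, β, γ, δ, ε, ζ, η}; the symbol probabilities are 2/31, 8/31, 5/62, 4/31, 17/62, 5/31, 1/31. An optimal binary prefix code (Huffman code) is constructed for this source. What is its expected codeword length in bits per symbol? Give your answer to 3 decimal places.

2.565 bits/symbol

Repeatedly combine the two least-probable nodes; the expected code length is the sum of the merged weights.
merge 1/31 + 2/31 → 3/31
merge 5/62 + 3/31 → 11/62
merge 4/31 + 5/31 → 9/31
merge 11/62 + 8/31 → 27/62
merge 17/62 + 9/31 → 35/62
merge 27/62 + 35/62 → 1
L = 3/31 + 11/62 + 9/31 + 27/62 + 35/62 + 1 = 159/62 ≈ 2.565 bits/symbol.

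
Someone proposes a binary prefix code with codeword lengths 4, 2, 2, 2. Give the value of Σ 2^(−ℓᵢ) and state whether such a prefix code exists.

0.8125; yes

With common denominator 2^4 = 16: Σ 2^(−ℓᵢ) = 1/16 + 4/16 + 4/16 + 4/16 = 13/16 = 0.8125.
Kraft's inequality requires Σ ≤ 1; here Σ = 0.8125 ≤ 1, so such a prefix code exists.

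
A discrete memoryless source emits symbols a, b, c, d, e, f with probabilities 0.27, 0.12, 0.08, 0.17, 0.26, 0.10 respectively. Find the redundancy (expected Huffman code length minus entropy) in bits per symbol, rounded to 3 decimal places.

Entropy H = −Σ p log₂ p ≈ 2.4407 bits.
Huffman merges: 2/25+1/10→9/50; 3/25+17/100→29/100; 9/50+13/50→11/25; 27/100+29/100→14/25; 11/25+14/25→1. L = 247/100 ≈ 2.4700.
L − H = 2.4700 − 2.4407 = 0.029 bits.

0.029 bits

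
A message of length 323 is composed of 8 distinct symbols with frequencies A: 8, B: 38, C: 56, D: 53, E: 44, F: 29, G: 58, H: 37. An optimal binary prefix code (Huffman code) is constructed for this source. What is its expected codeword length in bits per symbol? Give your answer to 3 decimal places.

2.935 bits/symbol

Probabilities are the counts divided by 323.
Repeatedly combine the two least-probable nodes; the expected code length is the sum of the merged weights.
merge 8/323 + 29/323 → 37/323
merge 37/323 + 37/323 → 74/323
merge 2/17 + 44/323 → 82/323
merge 53/323 + 56/323 → 109/323
merge 58/323 + 74/323 → 132/323
merge 82/323 + 109/323 → 191/323
merge 132/323 + 191/323 → 1
L = 37/323 + 74/323 + 82/323 + 109/323 + 132/323 + 191/323 + 1 = 948/323 ≈ 2.935 bits/symbol.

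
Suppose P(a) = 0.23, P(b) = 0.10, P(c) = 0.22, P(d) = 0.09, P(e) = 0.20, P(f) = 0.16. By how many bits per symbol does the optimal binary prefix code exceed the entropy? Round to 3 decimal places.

Entropy H = −Σ p log₂ p ≈ 2.5005 bits.
Huffman merges: 9/100+1/10→19/100; 4/25+19/100→7/20; 1/5+11/50→21/50; 23/100+7/20→29/50; 21/50+29/50→1. L = 127/50 ≈ 2.5400.
L − H = 2.5400 − 2.5005 = 0.040 bits.

0.040 bits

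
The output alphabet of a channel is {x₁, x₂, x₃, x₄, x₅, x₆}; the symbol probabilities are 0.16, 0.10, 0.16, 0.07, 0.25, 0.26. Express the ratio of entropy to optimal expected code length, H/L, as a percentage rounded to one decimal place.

Entropy H = −Σ p log₂ p ≈ 2.4521 bits.
Huffman merges: 7/100+1/10→17/100; 4/25+4/25→8/25; 17/100+1/4→21/50; 13/50+8/25→29/50; 21/50+29/50→1. L = 249/100 ≈ 2.4900.
Efficiency = H/L = 2.4521/2.4900 = 98.5%.

98.5%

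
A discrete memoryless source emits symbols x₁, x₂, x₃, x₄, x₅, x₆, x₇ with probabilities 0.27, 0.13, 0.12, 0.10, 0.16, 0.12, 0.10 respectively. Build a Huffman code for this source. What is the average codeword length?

Repeatedly combine the two least-probable nodes; the expected code length is the sum of the merged weights.
merge 1/10 + 1/10 → 1/5
merge 3/25 + 3/25 → 6/25
merge 13/100 + 4/25 → 29/100
merge 1/5 + 6/25 → 11/25
merge 27/100 + 29/100 → 14/25
merge 11/25 + 14/25 → 1
L = 1/5 + 6/25 + 29/100 + 11/25 + 14/25 + 1 = 273/100 = 2.73 bits/symbol.

2.73 bits/symbol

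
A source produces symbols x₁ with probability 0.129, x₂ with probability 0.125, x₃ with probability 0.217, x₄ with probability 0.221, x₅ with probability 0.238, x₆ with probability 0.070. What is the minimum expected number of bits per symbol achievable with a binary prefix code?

2.519 bits/symbol

Repeatedly combine the two least-probable nodes; the expected code length is the sum of the merged weights.
merge 7/100 + 1/8 → 39/200
merge 129/1000 + 39/200 → 81/250
merge 217/1000 + 221/1000 → 219/500
merge 119/500 + 81/250 → 281/500
merge 219/500 + 281/500 → 1
L = 39/200 + 81/250 + 219/500 + 281/500 + 1 = 2519/1000 = 2.519 bits/symbol.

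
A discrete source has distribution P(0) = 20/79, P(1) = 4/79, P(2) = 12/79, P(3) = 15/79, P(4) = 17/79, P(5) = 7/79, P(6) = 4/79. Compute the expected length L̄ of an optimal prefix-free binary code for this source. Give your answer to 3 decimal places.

2.633 bits/symbol

Repeatedly combine the two least-probable nodes; the expected code length is the sum of the merged weights.
merge 4/79 + 4/79 → 8/79
merge 7/79 + 8/79 → 15/79
merge 12/79 + 15/79 → 27/79
merge 15/79 + 17/79 → 32/79
merge 20/79 + 27/79 → 47/79
merge 32/79 + 47/79 → 1
L = 8/79 + 15/79 + 27/79 + 32/79 + 47/79 + 1 = 208/79 ≈ 2.633 bits/symbol.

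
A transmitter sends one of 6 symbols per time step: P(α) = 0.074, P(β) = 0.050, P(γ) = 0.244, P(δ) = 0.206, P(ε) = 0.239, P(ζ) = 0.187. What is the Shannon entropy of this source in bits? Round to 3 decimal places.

H = −Σ pᵢ log₂ pᵢ.
−0.074·log₂(0.074) = 0.2780
−0.050·log₂(0.050) = 0.2161
−0.244·log₂(0.244) = 0.4966
−0.206·log₂(0.206) = 0.4695
−0.239·log₂(0.239) = 0.4935
−0.187·log₂(0.187) = 0.4523
Sum ≈ 2.4060 → 2.406 bits.

2.406 bits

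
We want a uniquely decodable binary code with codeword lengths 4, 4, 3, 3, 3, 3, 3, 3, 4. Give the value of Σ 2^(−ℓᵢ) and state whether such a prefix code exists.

0.9375; yes

With common denominator 2^4 = 16: Σ 2^(−ℓᵢ) = 1/16 + 1/16 + 2/16 + 2/16 + 2/16 + 2/16 + 2/16 + 2/16 + 1/16 = 15/16 = 0.9375.
Kraft's inequality requires Σ ≤ 1; here Σ = 0.9375 ≤ 1, so such a prefix code exists.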